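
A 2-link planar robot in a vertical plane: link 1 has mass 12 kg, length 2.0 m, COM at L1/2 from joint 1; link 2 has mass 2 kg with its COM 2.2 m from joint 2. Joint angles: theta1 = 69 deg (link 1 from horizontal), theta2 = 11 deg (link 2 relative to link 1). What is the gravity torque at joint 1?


Horizontal distance from joint 1 to link-1 COM:
  x_c1 = (L1/2)*cos(t1) = 1.0 * 0.3584 = 0.3584 m
Horizontal distance from joint 1 to link-2 COM:
  x_c2 = L1*cos(t1) + Lc2*cos(t1+t2)
       = 2.0*0.3584 + 2.2*0.1736 = 1.0988 m
tau1 = m1*g*x_c1 + m2*g*x_c2
     = 12*9.81*0.3584 + 2*9.81*1.0988
     = 42.1871 + 21.5577
     = 63.7448 Nm


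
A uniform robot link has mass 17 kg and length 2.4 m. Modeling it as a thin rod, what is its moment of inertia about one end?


I = (1/3) * m * L^2
= (1/3) * 17 * 2.4^2
= 0.333333 * 17 * 5.76
= 32.64 kg*m^2


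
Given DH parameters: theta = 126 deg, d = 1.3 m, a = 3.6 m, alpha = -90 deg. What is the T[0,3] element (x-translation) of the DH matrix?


T[0,3] = a * cos(theta)
= 3.6 * cos(126 deg)
= 3.6 * -0.5878
= -2.116


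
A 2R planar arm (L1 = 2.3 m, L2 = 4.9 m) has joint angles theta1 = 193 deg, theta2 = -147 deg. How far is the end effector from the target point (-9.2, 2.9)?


End effector via forward kinematics:
x = L1*cos(t1) + L2*cos(t1+t2) = 1.1628
y = L1*sin(t1) + L2*sin(t1+t2) = 3.0074
Distance to target:
d = sqrt((-9.2 - 1.1628)^2 + (2.9 - 3.0074)^2)
= sqrt(107.3871 + 0.0115)
= 10.3633 m


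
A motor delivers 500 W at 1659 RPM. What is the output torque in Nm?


omega = 1659 * 2*pi/60 = 173.7301 rad/s
tau = P / omega = 500 / 173.7301
= 2.878 Nm


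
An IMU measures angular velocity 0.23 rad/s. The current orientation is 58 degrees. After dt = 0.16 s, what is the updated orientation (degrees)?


delta_theta = w * dt = 0.23 * 0.16 = 0.0368 rad
= 2.1085 deg
theta_new = 58 + 2.1085 = 60.1085 deg


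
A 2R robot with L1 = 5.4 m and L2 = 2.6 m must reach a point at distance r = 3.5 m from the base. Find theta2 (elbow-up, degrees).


cos(theta2) = (r^2 - L1^2 - L2^2) / (2*L1*L2)
cos(theta2) = (12.25 - 29.16 - 6.76) / 28.08
cos(theta2) = -0.842949
theta2 = 147.4528 degrees


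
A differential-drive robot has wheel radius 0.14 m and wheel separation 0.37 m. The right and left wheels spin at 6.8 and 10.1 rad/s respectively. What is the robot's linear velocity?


vR = r*wR = 0.14*6.8 = 0.952 m/s
vL = r*wL = 0.14*10.1 = 1.414 m/s
v = (vR+vL)/2 = 1.183 m/s
omega = (vR-vL)/L = -1.2486 rad/s
linear velocity = 1.183 m/s


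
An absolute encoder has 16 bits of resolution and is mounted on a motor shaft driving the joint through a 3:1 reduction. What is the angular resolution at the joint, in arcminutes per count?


counts = 2^16 = 65536
effective counts at joint = 65536 * 3 = 196608
resolution = 360*60 / 196608
= 0.1099 arcmin/count


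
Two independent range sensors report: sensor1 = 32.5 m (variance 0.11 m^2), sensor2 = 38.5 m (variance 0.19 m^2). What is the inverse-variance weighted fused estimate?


w1 = (1/var1) / (1/var1 + 1/var2)
   = 9.0909 / (9.0909 + 5.2632) = 0.6333
w2 = 1 - w1 = 0.3667
fused = w1*s1 + w2*s2 = 20.5833 + 14.1167
= 34.7 m


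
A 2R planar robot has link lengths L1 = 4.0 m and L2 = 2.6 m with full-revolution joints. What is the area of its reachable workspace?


r_max = L1 + L2 = 6.6 m
r_min = |L1 - L2| = 1.4 m
Area = pi*(r_max^2 - r_min^2)
= pi*(43.56 - 1.96)
= pi * 41.6
= 130.6903 m^2


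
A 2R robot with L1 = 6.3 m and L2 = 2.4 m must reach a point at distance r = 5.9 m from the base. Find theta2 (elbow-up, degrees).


cos(theta2) = (r^2 - L1^2 - L2^2) / (2*L1*L2)
cos(theta2) = (34.81 - 39.69 - 5.76) / 30.24
cos(theta2) = -0.351852
theta2 = 110.6006 degrees


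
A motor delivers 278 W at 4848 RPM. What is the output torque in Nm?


omega = 4848 * 2*pi/60 = 507.6814 rad/s
tau = P / omega = 278 / 507.6814
= 0.5476 Nm


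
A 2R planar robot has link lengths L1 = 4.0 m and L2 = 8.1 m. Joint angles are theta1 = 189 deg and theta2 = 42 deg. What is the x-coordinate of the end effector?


Convert angles to radians: theta1 = 3.2987, theta2 = 0.733
x = L1*cos(theta1) + L2*cos(theta1+theta2)
x = -3.9508 + -5.0975
x = -9.0482


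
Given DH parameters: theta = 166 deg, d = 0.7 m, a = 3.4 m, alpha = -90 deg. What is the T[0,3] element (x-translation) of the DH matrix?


T[0,3] = a * cos(theta)
= 3.4 * cos(166 deg)
= 3.4 * -0.9703
= -3.299


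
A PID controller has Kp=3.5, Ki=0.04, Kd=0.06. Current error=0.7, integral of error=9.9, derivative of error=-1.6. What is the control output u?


u = Kp*e + Ki*int(e) + Kd*de/dt
= 3.5*0.7 + 0.04*9.9 + 0.06*(-1.6)
= 2.45 + 0.396 + -0.096
= 2.75


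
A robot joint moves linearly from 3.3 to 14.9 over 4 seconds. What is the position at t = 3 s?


s = t/T = 3/4 = 0.75
p(t) = p0 + (pf-p0)*s
= 3.3 + (14.9 - 3.3) * 0.75
= 12.0


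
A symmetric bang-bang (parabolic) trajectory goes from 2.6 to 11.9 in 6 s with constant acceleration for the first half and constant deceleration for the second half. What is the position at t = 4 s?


Symmetric rest-to-rest: each phase covers (pf-p0)/2 in time T/2. 0.5*a*(T/2)^2 = (pf-p0)/2 => a = 4*(pf-p0)/T^2
a = 4*(11.9-2.6)/6^2 = 1.0333
t = 4 is in the deceleration phase (t > T/2).
p = pf - 0.5*a*(T-t)^2 = 11.9 - 0.5*1.0333*2^2
= 9.8333


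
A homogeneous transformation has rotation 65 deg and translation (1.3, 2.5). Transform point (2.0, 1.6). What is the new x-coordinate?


x' = cos(theta)*px - sin(theta)*py + tx
= 0.4226*2.0 - 0.9063*1.6 + 1.3
= 0.6951


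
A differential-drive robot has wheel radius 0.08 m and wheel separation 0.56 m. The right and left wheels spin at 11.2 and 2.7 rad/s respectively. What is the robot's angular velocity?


vR = r*wR = 0.08*11.2 = 0.896 m/s
vL = r*wL = 0.08*2.7 = 0.216 m/s
v = (vR+vL)/2 = 0.556 m/s
omega = (vR-vL)/L = 1.2143 rad/s
angular velocity = 1.2143 rad/s


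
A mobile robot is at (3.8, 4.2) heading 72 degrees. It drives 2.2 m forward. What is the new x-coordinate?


x_new = x0 + d*cos(theta)
= 3.8 + 2.2*cos(72)
= 3.8 + 0.6798
= 4.4798


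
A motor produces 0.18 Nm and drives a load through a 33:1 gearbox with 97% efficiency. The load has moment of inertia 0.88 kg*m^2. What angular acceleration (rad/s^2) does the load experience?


tau_out = tau_motor * N * eta
= 0.18 * 33 * 0.97 = 5.7618 Nm
alpha = tau_out / I = 5.7618 / 0.88
= 6.5475 rad/s^2


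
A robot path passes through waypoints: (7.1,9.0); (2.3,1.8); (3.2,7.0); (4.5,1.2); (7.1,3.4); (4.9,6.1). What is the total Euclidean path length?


Segment lengths:
  seg1 = sqrt((-4.8)^2 + (-7.2)^2) = 8.6533
  seg2 = sqrt((0.9)^2 + (5.2)^2) = 5.2773
  seg3 = sqrt((1.3)^2 + (-5.8)^2) = 5.9439
  seg4 = sqrt((2.6)^2 + (2.2)^2) = 3.4059
  seg5 = sqrt((-2.2)^2 + (2.7)^2) = 3.4828
Total = 26.7632


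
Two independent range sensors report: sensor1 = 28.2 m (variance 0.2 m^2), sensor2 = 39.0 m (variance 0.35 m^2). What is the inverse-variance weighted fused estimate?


w1 = (1/var1) / (1/var1 + 1/var2)
   = 5.0 / (5.0 + 2.8571) = 0.6364
w2 = 1 - w1 = 0.3636
fused = w1*s1 + w2*s2 = 17.9455 + 14.1818
= 32.1273 m


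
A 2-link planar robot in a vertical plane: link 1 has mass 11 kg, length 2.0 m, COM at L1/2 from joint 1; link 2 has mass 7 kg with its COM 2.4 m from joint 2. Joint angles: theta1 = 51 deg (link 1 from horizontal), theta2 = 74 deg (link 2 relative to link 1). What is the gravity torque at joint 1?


Horizontal distance from joint 1 to link-1 COM:
  x_c1 = (L1/2)*cos(t1) = 1.0 * 0.6293 = 0.6293 m
Horizontal distance from joint 1 to link-2 COM:
  x_c2 = L1*cos(t1) + Lc2*cos(t1+t2)
       = 2.0*0.6293 + 2.4*-0.5736 = -0.1179 m
tau1 = m1*g*x_c1 + m2*g*x_c2
     = 11*9.81*0.6293 + 7*9.81*-0.1179
     = 67.91 + -8.0991
     = 59.8108 Nm


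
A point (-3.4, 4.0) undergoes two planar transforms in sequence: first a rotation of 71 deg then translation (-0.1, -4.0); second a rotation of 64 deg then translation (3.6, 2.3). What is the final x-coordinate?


After transform 1:
x1 = cos(71)*-3.4 - sin(71)*4.0 + -0.1 = -4.989
y1 = sin(71)*-3.4 + cos(71)*4.0 + -4.0 = -5.9125
After transform 2:
x2 = cos(64)*-4.989 - sin(64)*-5.9125 + 3.6
= 6.7271


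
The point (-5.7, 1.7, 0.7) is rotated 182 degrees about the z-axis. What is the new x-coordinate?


Rotation about z-axis: x' = x*cos(theta) - y*sin(theta)
= -5.7 * -0.9994 - 1.7 * -0.0349
= 5.7559


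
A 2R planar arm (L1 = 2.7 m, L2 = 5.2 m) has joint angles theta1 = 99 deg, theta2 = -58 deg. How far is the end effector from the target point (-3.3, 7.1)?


End effector via forward kinematics:
x = L1*cos(t1) + L2*cos(t1+t2) = 3.5021
y = L1*sin(t1) + L2*sin(t1+t2) = 6.0783
Distance to target:
d = sqrt((-3.3 - 3.5021)^2 + (7.1 - 6.0783)^2)
= sqrt(46.2688 + 1.0439)
= 6.8784 m


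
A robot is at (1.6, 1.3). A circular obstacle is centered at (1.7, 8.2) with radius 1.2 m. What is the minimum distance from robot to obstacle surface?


center_dist = sqrt((1.6-1.7)^2 + (1.3-8.2)^2)
= sqrt(0.01 + 47.61)
= 6.9007
min_dist = center_dist - radius = 6.9007 - 1.2 = 5.7007 m


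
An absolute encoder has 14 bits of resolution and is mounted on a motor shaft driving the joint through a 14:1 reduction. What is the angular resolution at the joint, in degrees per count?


counts = 2^14 = 16384
effective counts at joint = 16384 * 14 = 229376
resolution = 360 / 229376
= 0.0016 deg/count


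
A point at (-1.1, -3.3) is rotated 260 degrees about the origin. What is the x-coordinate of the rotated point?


x' = x*cos(theta) - y*sin(theta)
cos(260 deg) = -0.1736, sin(260 deg) = -0.9848
x' = -1.1 * -0.1736 - -3.3 * -0.9848
= 0.191 - 3.2499
= -3.0589


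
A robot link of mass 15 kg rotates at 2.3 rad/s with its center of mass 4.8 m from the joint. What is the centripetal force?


F = m * omega^2 * r
= 15 * 2.3^2 * 4.8
= 15 * 5.29 * 4.8
= 380.88 N


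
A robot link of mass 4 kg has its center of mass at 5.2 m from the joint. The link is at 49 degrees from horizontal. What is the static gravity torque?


tau = m*g*L*cos(angle)
= 4 * 9.81 * 5.2 * cos(49 deg)
= 4 * 9.81 * 5.2 * 0.6561
= 133.8675 Nm


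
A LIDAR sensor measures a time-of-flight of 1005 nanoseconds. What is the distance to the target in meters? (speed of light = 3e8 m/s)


tof = 1005 ns = 1.005e-06 s
dist = c * tof / 2
= 3e8 * 1.005e-06 / 2
= 150.75 m


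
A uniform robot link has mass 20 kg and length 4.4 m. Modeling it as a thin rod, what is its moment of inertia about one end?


I = (1/3) * m * L^2
= (1/3) * 20 * 4.4^2
= 0.333333 * 20 * 19.36
= 129.0667 kg*m^2


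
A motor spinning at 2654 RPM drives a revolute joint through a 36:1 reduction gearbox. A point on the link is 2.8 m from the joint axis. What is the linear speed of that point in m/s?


omega_motor = 2654 * 2*pi/60 = 277.9262 rad/s
omega_joint = omega_motor / 36 = 7.7202 rad/s
v = omega_joint * r = 7.7202 * 2.8
= 21.6165 m/s


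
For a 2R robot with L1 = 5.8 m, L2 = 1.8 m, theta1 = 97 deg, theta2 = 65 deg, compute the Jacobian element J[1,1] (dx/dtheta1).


J[1,1] = -L1*sin(t1) - L2*sin(t1+t2)
= -5.8*sin(97) - 1.8*sin(162)
= -6.313


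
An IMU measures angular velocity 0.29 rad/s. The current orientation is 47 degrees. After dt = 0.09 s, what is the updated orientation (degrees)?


delta_theta = w * dt = 0.29 * 0.09 = 0.0261 rad
= 1.4954 deg
theta_new = 47 + 1.4954 = 48.4954 deg


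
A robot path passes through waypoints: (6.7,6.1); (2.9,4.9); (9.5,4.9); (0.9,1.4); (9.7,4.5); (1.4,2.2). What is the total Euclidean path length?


Segment lengths:
  seg1 = sqrt((-3.8)^2 + (-1.2)^2) = 3.985
  seg2 = sqrt((6.6)^2 + (0.0)^2) = 6.6
  seg3 = sqrt((-8.6)^2 + (-3.5)^2) = 9.2849
  seg4 = sqrt((8.8)^2 + (3.1)^2) = 9.3301
  seg5 = sqrt((-8.3)^2 + (-2.3)^2) = 8.6128
Total = 37.8127


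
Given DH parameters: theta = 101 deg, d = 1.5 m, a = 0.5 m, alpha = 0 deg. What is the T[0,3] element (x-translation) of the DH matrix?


T[0,3] = a * cos(theta)
= 0.5 * cos(101 deg)
= 0.5 * -0.1908
= -0.0954


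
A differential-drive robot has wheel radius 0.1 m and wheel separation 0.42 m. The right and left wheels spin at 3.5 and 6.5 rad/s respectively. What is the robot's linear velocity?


vR = r*wR = 0.1*3.5 = 0.35 m/s
vL = r*wL = 0.1*6.5 = 0.65 m/s
v = (vR+vL)/2 = 0.5 m/s
omega = (vR-vL)/L = -0.7143 rad/s
linear velocity = 0.5 m/s


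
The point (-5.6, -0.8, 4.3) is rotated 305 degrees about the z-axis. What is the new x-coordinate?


Rotation about z-axis: x' = x*cos(theta) - y*sin(theta)
= -5.6 * 0.5736 - -0.8 * -0.8192
= -3.8673


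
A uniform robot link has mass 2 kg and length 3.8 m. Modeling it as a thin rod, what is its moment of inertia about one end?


I = (1/3) * m * L^2
= (1/3) * 2 * 3.8^2
= 0.333333 * 2 * 14.44
= 9.6267 kg*m^2


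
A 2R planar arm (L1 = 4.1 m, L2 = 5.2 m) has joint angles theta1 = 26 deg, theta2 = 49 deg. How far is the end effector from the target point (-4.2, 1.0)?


End effector via forward kinematics:
x = L1*cos(t1) + L2*cos(t1+t2) = 5.0309
y = L1*sin(t1) + L2*sin(t1+t2) = 6.8201
Distance to target:
d = sqrt((-4.2 - 5.0309)^2 + (1.0 - 6.8201)^2)
= sqrt(85.2098 + 33.874)
= 10.9126 m


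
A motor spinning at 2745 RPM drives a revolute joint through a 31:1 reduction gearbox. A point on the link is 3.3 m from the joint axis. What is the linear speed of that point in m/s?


omega_motor = 2745 * 2*pi/60 = 287.4557 rad/s
omega_joint = omega_motor / 31 = 9.2728 rad/s
v = omega_joint * r = 9.2728 * 3.3
= 30.6001 m/s


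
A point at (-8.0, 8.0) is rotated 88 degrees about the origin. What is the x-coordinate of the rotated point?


x' = x*cos(theta) - y*sin(theta)
cos(88 deg) = 0.0349, sin(88 deg) = 0.9994
x' = -8.0 * 0.0349 - 8.0 * 0.9994
= -0.2792 - 7.9951
= -8.2743


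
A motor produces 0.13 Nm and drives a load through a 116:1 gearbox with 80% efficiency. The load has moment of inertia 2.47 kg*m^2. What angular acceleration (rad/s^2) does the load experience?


tau_out = tau_motor * N * eta
= 0.13 * 116 * 0.8 = 12.064 Nm
alpha = tau_out / I = 12.064 / 2.47
= 4.8842 rad/s^2


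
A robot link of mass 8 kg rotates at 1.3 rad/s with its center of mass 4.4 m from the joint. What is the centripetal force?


F = m * omega^2 * r
= 8 * 1.3^2 * 4.4
= 8 * 1.69 * 4.4
= 59.488 N


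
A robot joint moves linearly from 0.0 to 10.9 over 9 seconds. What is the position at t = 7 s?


s = t/T = 7/9 = 0.7778
p(t) = p0 + (pf-p0)*s
= 0.0 + (10.9 - 0.0) * 0.7778
= 8.4778


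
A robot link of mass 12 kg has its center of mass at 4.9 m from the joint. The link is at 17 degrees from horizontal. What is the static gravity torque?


tau = m*g*L*cos(angle)
= 12 * 9.81 * 4.9 * cos(17 deg)
= 12 * 9.81 * 4.9 * 0.9563
= 551.6234 Nm


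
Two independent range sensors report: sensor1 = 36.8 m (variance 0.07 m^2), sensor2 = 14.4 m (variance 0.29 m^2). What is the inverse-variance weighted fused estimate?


w1 = (1/var1) / (1/var1 + 1/var2)
   = 14.2857 / (14.2857 + 3.4483) = 0.8056
w2 = 1 - w1 = 0.1944
fused = w1*s1 + w2*s2 = 29.6444 + 2.8
= 32.4444 m


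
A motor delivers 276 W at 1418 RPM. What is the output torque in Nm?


omega = 1418 * 2*pi/60 = 148.4926 rad/s
tau = P / omega = 276 / 148.4926
= 1.8587 Nm


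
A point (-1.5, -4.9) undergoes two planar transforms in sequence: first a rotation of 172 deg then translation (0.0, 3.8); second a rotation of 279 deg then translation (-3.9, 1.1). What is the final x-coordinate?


After transform 1:
x1 = cos(172)*-1.5 - sin(172)*-4.9 + 0.0 = 2.1674
y1 = sin(172)*-1.5 + cos(172)*-4.9 + 3.8 = 8.4436
After transform 2:
x2 = cos(279)*2.1674 - sin(279)*8.4436 + -3.9
= 4.7786


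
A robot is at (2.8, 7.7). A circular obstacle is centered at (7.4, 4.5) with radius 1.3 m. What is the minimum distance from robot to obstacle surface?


center_dist = sqrt((2.8-7.4)^2 + (7.7-4.5)^2)
= sqrt(21.16 + 10.24)
= 5.6036
min_dist = center_dist - radius = 5.6036 - 1.3 = 4.3036 m


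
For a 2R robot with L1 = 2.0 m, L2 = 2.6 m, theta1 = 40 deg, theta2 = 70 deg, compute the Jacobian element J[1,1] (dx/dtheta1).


J[1,1] = -L1*sin(t1) - L2*sin(t1+t2)
= -2.0*sin(40) - 2.6*sin(110)
= -3.7288


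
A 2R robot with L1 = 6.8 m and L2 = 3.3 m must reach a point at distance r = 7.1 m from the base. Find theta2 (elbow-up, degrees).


cos(theta2) = (r^2 - L1^2 - L2^2) / (2*L1*L2)
cos(theta2) = (50.41 - 46.24 - 10.89) / 44.88
cos(theta2) = -0.149733
theta2 = 98.6114 degrees


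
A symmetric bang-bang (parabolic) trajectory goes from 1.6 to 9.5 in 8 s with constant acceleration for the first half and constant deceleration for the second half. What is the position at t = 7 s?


Symmetric rest-to-rest: each phase covers (pf-p0)/2 in time T/2. 0.5*a*(T/2)^2 = (pf-p0)/2 => a = 4*(pf-p0)/T^2
a = 4*(9.5-1.6)/8^2 = 0.4938
t = 7 is in the deceleration phase (t > T/2).
p = pf - 0.5*a*(T-t)^2 = 9.5 - 0.5*0.4938*1^2
= 9.2531


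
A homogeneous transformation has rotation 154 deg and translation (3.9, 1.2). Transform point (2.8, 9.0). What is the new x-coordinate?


x' = cos(theta)*px - sin(theta)*py + tx
= -0.8988*2.8 - 0.4384*9.0 + 3.9
= -2.562


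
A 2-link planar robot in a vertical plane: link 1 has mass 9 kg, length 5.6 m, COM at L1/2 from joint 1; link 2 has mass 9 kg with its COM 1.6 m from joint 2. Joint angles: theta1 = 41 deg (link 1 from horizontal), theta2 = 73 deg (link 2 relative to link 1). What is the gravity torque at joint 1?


Horizontal distance from joint 1 to link-1 COM:
  x_c1 = (L1/2)*cos(t1) = 2.8 * 0.7547 = 2.1132 m
Horizontal distance from joint 1 to link-2 COM:
  x_c2 = L1*cos(t1) + Lc2*cos(t1+t2)
       = 5.6*0.7547 + 1.6*-0.4067 = 3.5756 m
tau1 = m1*g*x_c1 + m2*g*x_c2
     = 9*9.81*2.1132 + 9*9.81*3.5756
     = 186.5733 + 315.6893
     = 502.2625 Nm


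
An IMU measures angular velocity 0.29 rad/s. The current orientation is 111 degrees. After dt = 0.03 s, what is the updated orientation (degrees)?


delta_theta = w * dt = 0.29 * 0.03 = 0.0087 rad
= 0.4985 deg
theta_new = 111 + 0.4985 = 111.4985 deg


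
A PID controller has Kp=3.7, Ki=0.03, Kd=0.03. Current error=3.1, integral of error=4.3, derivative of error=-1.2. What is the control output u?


u = Kp*e + Ki*int(e) + Kd*de/dt
= 3.7*3.1 + 0.03*4.3 + 0.03*(-1.2)
= 11.47 + 0.129 + -0.036
= 11.563


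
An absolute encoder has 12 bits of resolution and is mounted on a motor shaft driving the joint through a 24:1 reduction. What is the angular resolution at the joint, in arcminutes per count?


counts = 2^12 = 4096
effective counts at joint = 4096 * 24 = 98304
resolution = 360*60 / 98304
= 0.2197 arcmin/count


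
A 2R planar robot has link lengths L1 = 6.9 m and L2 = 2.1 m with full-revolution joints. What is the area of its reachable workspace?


r_max = L1 + L2 = 9.0 m
r_min = |L1 - L2| = 4.8 m
Area = pi*(r_max^2 - r_min^2)
= pi*(81.0 - 23.04)
= pi * 57.96
= 182.0867 m^2


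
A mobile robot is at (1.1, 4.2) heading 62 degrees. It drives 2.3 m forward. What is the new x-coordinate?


x_new = x0 + d*cos(theta)
= 1.1 + 2.3*cos(62)
= 1.1 + 1.0798
= 2.1798


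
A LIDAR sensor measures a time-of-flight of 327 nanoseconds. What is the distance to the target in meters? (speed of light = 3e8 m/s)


tof = 327 ns = 3.27e-07 s
dist = c * tof / 2
= 3e8 * 3.27e-07 / 2
= 49.05 m


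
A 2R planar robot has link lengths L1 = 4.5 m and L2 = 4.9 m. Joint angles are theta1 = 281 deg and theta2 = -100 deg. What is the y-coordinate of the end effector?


Convert angles to radians: theta1 = 4.9044, theta2 = -1.7453
y = L1*sin(theta1) + L2*sin(theta1+theta2)
y = -4.4173 + -0.0855
y = -4.5028


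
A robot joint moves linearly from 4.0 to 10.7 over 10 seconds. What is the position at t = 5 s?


s = t/T = 5/10 = 0.5
p(t) = p0 + (pf-p0)*s
= 4.0 + (10.7 - 4.0) * 0.5
= 7.35


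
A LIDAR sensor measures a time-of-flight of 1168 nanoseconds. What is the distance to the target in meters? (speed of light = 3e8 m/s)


tof = 1168 ns = 1.168e-06 s
dist = c * tof / 2
= 3e8 * 1.168e-06 / 2
= 175.2 m


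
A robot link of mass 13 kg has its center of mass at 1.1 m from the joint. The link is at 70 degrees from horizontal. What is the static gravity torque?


tau = m*g*L*cos(angle)
= 13 * 9.81 * 1.1 * cos(70 deg)
= 13 * 9.81 * 1.1 * 0.342
= 47.9796 Nm


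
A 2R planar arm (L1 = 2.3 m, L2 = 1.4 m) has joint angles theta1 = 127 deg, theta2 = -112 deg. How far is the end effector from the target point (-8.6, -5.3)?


End effector via forward kinematics:
x = L1*cos(t1) + L2*cos(t1+t2) = -0.0319
y = L1*sin(t1) + L2*sin(t1+t2) = 2.1992
Distance to target:
d = sqrt((-8.6 - -0.0319)^2 + (-5.3 - 2.1992)^2)
= sqrt(73.4127 + 56.2381)
= 11.3864 m


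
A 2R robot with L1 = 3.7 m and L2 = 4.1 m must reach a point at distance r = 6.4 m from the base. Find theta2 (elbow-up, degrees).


cos(theta2) = (r^2 - L1^2 - L2^2) / (2*L1*L2)
cos(theta2) = (40.96 - 13.69 - 16.81) / 30.34
cos(theta2) = 0.344759
theta2 = 69.8329 degrees


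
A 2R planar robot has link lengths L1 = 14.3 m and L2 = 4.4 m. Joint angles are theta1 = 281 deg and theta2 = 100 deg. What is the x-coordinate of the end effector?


Convert angles to radians: theta1 = 4.9044, theta2 = 1.7453
x = L1*cos(theta1) + L2*cos(theta1+theta2)
x = 2.7286 + 4.1078
x = 6.8363


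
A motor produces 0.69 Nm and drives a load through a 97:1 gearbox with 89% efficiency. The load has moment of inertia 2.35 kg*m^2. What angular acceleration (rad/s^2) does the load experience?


tau_out = tau_motor * N * eta
= 0.69 * 97 * 0.89 = 59.5677 Nm
alpha = tau_out / I = 59.5677 / 2.35
= 25.348 rad/s^2


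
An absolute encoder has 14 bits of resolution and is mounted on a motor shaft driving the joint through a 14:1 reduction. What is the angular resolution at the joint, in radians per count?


counts = 2^14 = 16384
effective counts at joint = 16384 * 14 = 229376
resolution = 2*pi / 229376
= 2.7393e-05 rad/count


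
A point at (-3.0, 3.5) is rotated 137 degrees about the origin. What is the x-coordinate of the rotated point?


x' = x*cos(theta) - y*sin(theta)
cos(137 deg) = -0.7314, sin(137 deg) = 0.682
x' = -3.0 * -0.7314 - 3.5 * 0.682
= 2.1941 - 2.387
= -0.1929


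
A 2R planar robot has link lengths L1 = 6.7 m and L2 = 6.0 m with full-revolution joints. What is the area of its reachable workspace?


r_max = L1 + L2 = 12.7 m
r_min = |L1 - L2| = 0.7 m
Area = pi*(r_max^2 - r_min^2)
= pi*(161.29 - 0.49)
= pi * 160.8
= 505.1681 m^2


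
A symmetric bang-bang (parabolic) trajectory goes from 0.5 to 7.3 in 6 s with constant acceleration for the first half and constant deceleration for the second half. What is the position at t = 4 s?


Symmetric rest-to-rest: each phase covers (pf-p0)/2 in time T/2. 0.5*a*(T/2)^2 = (pf-p0)/2 => a = 4*(pf-p0)/T^2
a = 4*(7.3-0.5)/6^2 = 0.7556
t = 4 is in the deceleration phase (t > T/2).
p = pf - 0.5*a*(T-t)^2 = 7.3 - 0.5*0.7556*2^2
= 5.7889


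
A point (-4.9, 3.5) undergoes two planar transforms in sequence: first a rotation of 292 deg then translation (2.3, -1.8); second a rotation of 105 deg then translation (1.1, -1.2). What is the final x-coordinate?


After transform 1:
x1 = cos(292)*-4.9 - sin(292)*3.5 + 2.3 = 3.7096
y1 = sin(292)*-4.9 + cos(292)*3.5 + -1.8 = 4.0543
After transform 2:
x2 = cos(105)*3.7096 - sin(105)*4.0543 + 1.1
= -3.7763


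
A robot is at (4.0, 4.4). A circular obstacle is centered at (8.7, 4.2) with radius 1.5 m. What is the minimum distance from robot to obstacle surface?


center_dist = sqrt((4.0-8.7)^2 + (4.4-4.2)^2)
= sqrt(22.09 + 0.04)
= 4.7043
min_dist = center_dist - radius = 4.7043 - 1.5 = 3.2043 m


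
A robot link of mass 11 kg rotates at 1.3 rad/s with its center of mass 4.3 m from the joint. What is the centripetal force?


F = m * omega^2 * r
= 11 * 1.3^2 * 4.3
= 11 * 1.69 * 4.3
= 79.937 N


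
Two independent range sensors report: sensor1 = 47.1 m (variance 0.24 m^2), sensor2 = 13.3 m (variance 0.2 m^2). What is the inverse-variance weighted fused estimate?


w1 = (1/var1) / (1/var1 + 1/var2)
   = 4.1667 / (4.1667 + 5.0) = 0.4545
w2 = 1 - w1 = 0.5455
fused = w1*s1 + w2*s2 = 21.4091 + 7.2545
= 28.6636 m


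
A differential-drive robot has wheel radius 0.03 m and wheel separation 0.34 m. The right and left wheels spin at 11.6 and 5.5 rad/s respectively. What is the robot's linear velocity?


vR = r*wR = 0.03*11.6 = 0.348 m/s
vL = r*wL = 0.03*5.5 = 0.165 m/s
v = (vR+vL)/2 = 0.2565 m/s
omega = (vR-vL)/L = 0.5382 rad/s
linear velocity = 0.2565 m/s


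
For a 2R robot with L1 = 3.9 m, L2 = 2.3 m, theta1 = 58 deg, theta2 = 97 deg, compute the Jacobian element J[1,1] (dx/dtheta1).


J[1,1] = -L1*sin(t1) - L2*sin(t1+t2)
= -3.9*sin(58) - 2.3*sin(155)
= -4.2794


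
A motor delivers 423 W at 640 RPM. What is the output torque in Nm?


omega = 640 * 2*pi/60 = 67.0206 rad/s
tau = P / omega = 423 / 67.0206
= 6.3115 Nm


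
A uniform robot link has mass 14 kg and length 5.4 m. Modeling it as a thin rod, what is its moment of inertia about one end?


I = (1/3) * m * L^2
= (1/3) * 14 * 5.4^2
= 0.333333 * 14 * 29.16
= 136.08 kg*m^2


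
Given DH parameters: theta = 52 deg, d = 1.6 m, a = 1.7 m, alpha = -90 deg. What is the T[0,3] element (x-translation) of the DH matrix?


T[0,3] = a * cos(theta)
= 1.7 * cos(52 deg)
= 1.7 * 0.6157
= 1.0466


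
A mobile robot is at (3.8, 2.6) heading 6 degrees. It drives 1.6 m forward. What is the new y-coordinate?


y_new = y0 + d*sin(theta)
= 2.6 + 1.6*sin(6)
= 2.6 + 0.1672
= 2.7672


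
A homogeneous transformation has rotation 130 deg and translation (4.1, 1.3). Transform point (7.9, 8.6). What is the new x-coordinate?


x' = cos(theta)*px - sin(theta)*py + tx
= -0.6428*7.9 - 0.766*8.6 + 4.1
= -7.566


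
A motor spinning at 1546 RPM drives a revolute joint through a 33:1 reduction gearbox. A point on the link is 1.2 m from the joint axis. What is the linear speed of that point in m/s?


omega_motor = 1546 * 2*pi/60 = 161.8967 rad/s
omega_joint = omega_motor / 33 = 4.906 rad/s
v = omega_joint * r = 4.906 * 1.2
= 5.8872 m/s


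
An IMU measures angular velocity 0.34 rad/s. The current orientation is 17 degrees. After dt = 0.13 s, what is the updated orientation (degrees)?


delta_theta = w * dt = 0.34 * 0.13 = 0.0442 rad
= 2.5325 deg
theta_new = 17 + 2.5325 = 19.5325 deg


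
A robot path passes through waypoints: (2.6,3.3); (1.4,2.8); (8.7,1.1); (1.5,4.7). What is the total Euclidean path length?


Segment lengths:
  seg1 = sqrt((-1.2)^2 + (-0.5)^2) = 1.3
  seg2 = sqrt((7.3)^2 + (-1.7)^2) = 7.4953
  seg3 = sqrt((-7.2)^2 + (3.6)^2) = 8.0498
Total = 16.8452


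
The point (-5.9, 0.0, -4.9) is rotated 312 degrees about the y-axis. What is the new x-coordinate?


Rotation about y-axis: x' = x*cos(theta) + z*sin(theta)
= -5.9 * 0.6691 + -4.9 * -0.7431
= -0.3065


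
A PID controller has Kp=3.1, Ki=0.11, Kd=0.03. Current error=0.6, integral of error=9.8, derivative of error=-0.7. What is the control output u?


u = Kp*e + Ki*int(e) + Kd*de/dt
= 3.1*0.6 + 0.11*9.8 + 0.03*(-0.7)
= 1.86 + 1.078 + -0.021
= 2.917


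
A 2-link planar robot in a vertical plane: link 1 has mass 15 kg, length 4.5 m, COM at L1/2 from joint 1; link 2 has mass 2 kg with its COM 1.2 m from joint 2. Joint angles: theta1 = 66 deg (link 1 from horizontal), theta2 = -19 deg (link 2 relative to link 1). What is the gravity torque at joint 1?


Horizontal distance from joint 1 to link-1 COM:
  x_c1 = (L1/2)*cos(t1) = 2.25 * 0.4067 = 0.9152 m
Horizontal distance from joint 1 to link-2 COM:
  x_c2 = L1*cos(t1) + Lc2*cos(t1+t2)
       = 4.5*0.4067 + 1.2*0.682 = 2.6487 m
tau1 = m1*g*x_c1 + m2*g*x_c2
     = 15*9.81*0.9152 + 2*9.81*2.6487
     = 134.6654 + 51.9677
     = 186.6332 Nm


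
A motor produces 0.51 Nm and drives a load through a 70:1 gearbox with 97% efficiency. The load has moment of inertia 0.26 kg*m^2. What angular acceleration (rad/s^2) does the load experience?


tau_out = tau_motor * N * eta
= 0.51 * 70 * 0.97 = 34.629 Nm
alpha = tau_out / I = 34.629 / 0.26
= 133.1885 rad/s^2


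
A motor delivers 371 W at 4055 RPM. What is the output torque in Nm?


omega = 4055 * 2*pi/60 = 424.6386 rad/s
tau = P / omega = 371 / 424.6386
= 0.8737 Nm


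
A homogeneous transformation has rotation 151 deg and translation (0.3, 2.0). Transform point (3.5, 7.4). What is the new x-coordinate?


x' = cos(theta)*px - sin(theta)*py + tx
= -0.8746*3.5 - 0.4848*7.4 + 0.3
= -6.3488


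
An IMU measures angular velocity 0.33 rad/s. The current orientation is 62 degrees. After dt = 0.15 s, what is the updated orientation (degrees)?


delta_theta = w * dt = 0.33 * 0.15 = 0.0495 rad
= 2.8361 deg
theta_new = 62 + 2.8361 = 64.8361 deg


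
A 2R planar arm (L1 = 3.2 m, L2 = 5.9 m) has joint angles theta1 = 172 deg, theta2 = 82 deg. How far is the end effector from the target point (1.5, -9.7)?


End effector via forward kinematics:
x = L1*cos(t1) + L2*cos(t1+t2) = -4.7951
y = L1*sin(t1) + L2*sin(t1+t2) = -5.2261
Distance to target:
d = sqrt((1.5 - -4.7951)^2 + (-9.7 - -5.2261)^2)
= sqrt(39.6285 + 20.0159)
= 7.723 m


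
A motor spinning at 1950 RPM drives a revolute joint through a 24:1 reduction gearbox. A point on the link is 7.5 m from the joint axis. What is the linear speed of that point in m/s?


omega_motor = 1950 * 2*pi/60 = 204.2035 rad/s
omega_joint = omega_motor / 24 = 8.5085 rad/s
v = omega_joint * r = 8.5085 * 7.5
= 63.8136 m/s


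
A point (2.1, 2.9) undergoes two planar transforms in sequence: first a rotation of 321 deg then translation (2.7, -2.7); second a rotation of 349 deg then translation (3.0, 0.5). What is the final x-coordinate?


After transform 1:
x1 = cos(321)*2.1 - sin(321)*2.9 + 2.7 = 6.157
y1 = sin(321)*2.1 + cos(321)*2.9 + -2.7 = -1.7678
After transform 2:
x2 = cos(349)*6.157 - sin(349)*-1.7678 + 3.0
= 8.7066


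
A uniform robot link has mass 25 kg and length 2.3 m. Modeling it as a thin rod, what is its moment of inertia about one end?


I = (1/3) * m * L^2
= (1/3) * 25 * 2.3^2
= 0.333333 * 25 * 5.29
= 44.0833 kg*m^2


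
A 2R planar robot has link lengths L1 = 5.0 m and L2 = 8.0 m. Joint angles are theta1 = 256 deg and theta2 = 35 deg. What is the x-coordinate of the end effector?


Convert angles to radians: theta1 = 4.468, theta2 = 0.6109
x = L1*cos(theta1) + L2*cos(theta1+theta2)
x = -1.2096 + 2.8669
x = 1.6573


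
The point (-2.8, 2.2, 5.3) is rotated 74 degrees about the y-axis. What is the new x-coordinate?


Rotation about y-axis: x' = x*cos(theta) + z*sin(theta)
= -2.8 * 0.2756 + 5.3 * 0.9613
= 4.3229


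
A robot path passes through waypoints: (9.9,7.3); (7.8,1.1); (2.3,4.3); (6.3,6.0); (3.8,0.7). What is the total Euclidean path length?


Segment lengths:
  seg1 = sqrt((-2.1)^2 + (-6.2)^2) = 6.546
  seg2 = sqrt((-5.5)^2 + (3.2)^2) = 6.3632
  seg3 = sqrt((4.0)^2 + (1.7)^2) = 4.3463
  seg4 = sqrt((-2.5)^2 + (-5.3)^2) = 5.86
Total = 23.1155


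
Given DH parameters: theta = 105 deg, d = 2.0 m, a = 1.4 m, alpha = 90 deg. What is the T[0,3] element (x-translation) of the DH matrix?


T[0,3] = a * cos(theta)
= 1.4 * cos(105 deg)
= 1.4 * -0.2588
= -0.3623


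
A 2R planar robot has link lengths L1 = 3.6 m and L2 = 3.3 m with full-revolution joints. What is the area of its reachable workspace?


r_max = L1 + L2 = 6.9 m
r_min = |L1 - L2| = 0.3 m
Area = pi*(r_max^2 - r_min^2)
= pi*(47.61 - 0.09)
= pi * 47.52
= 149.2885 m^2


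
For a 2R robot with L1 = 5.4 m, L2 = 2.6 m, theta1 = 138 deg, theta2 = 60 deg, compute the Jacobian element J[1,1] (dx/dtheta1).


J[1,1] = -L1*sin(t1) - L2*sin(t1+t2)
= -5.4*sin(138) - 2.6*sin(198)
= -2.8099


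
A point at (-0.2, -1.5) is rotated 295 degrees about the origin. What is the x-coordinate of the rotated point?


x' = x*cos(theta) - y*sin(theta)
cos(295 deg) = 0.4226, sin(295 deg) = -0.9063
x' = -0.2 * 0.4226 - -1.5 * -0.9063
= -0.0845 - 1.3595
= -1.444


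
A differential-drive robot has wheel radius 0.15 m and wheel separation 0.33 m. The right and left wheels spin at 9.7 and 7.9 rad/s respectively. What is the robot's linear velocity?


vR = r*wR = 0.15*9.7 = 1.455 m/s
vL = r*wL = 0.15*7.9 = 1.185 m/s
v = (vR+vL)/2 = 1.32 m/s
omega = (vR-vL)/L = 0.8182 rad/s
linear velocity = 1.32 m/s


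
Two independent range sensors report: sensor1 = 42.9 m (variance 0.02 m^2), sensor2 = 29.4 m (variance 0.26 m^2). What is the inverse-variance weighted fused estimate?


w1 = (1/var1) / (1/var1 + 1/var2)
   = 50.0 / (50.0 + 3.8462) = 0.9286
w2 = 1 - w1 = 0.0714
fused = w1*s1 + w2*s2 = 39.8357 + 2.1
= 41.9357 m


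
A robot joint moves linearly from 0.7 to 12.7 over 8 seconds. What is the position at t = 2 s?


s = t/T = 2/8 = 0.25
p(t) = p0 + (pf-p0)*s
= 0.7 + (12.7 - 0.7) * 0.25
= 3.7


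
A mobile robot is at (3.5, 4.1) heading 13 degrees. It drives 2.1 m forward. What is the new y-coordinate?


y_new = y0 + d*sin(theta)
= 4.1 + 2.1*sin(13)
= 4.1 + 0.4724
= 4.5724


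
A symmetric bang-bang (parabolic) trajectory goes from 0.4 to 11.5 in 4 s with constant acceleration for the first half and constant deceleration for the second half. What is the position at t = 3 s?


Symmetric rest-to-rest: each phase covers (pf-p0)/2 in time T/2. 0.5*a*(T/2)^2 = (pf-p0)/2 => a = 4*(pf-p0)/T^2
a = 4*(11.5-0.4)/4^2 = 2.775
t = 3 is in the deceleration phase (t > T/2).
p = pf - 0.5*a*(T-t)^2 = 11.5 - 0.5*2.775*1^2
= 10.1125


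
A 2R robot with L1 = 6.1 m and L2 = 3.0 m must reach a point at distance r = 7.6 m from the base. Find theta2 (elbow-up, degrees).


cos(theta2) = (r^2 - L1^2 - L2^2) / (2*L1*L2)
cos(theta2) = (57.76 - 37.21 - 9.0) / 36.6
cos(theta2) = 0.315574
theta2 = 71.6045 degrees


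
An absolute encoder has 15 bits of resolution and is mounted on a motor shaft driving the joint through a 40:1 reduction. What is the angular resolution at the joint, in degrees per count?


counts = 2^15 = 32768
effective counts at joint = 32768 * 40 = 1310720
resolution = 360 / 1310720
= 2.7466e-04 deg/count


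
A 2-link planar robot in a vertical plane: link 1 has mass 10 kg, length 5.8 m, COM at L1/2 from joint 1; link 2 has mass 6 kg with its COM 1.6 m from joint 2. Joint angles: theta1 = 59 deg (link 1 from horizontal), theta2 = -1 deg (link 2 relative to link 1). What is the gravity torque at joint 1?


Horizontal distance from joint 1 to link-1 COM:
  x_c1 = (L1/2)*cos(t1) = 2.9 * 0.515 = 1.4936 m
Horizontal distance from joint 1 to link-2 COM:
  x_c2 = L1*cos(t1) + Lc2*cos(t1+t2)
       = 5.8*0.515 + 1.6*0.5299 = 3.8351 m
tau1 = m1*g*x_c1 + m2*g*x_c2
     = 10*9.81*1.4936 + 6*9.81*3.8351
     = 146.5232 + 225.7335
     = 372.2567 Nm


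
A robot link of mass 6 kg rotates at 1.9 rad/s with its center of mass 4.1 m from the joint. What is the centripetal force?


F = m * omega^2 * r
= 6 * 1.9^2 * 4.1
= 6 * 3.61 * 4.1
= 88.806 N


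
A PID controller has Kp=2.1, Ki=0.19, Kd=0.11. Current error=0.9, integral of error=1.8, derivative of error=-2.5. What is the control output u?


u = Kp*e + Ki*int(e) + Kd*de/dt
= 2.1*0.9 + 0.19*1.8 + 0.11*(-2.5)
= 1.89 + 0.342 + -0.275
= 1.957


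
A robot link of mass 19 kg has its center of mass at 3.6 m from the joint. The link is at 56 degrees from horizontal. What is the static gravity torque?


tau = m*g*L*cos(angle)
= 19 * 9.81 * 3.6 * cos(56 deg)
= 19 * 9.81 * 3.6 * 0.5592
= 375.2207 Nm


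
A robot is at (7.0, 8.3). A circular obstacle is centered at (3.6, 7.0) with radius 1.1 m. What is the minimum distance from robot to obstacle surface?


center_dist = sqrt((7.0-3.6)^2 + (8.3-7.0)^2)
= sqrt(11.56 + 1.69)
= 3.6401
min_dist = center_dist - radius = 3.6401 - 1.1 = 2.5401 m


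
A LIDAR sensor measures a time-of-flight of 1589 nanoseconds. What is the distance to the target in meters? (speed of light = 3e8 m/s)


tof = 1589 ns = 1.589e-06 s
dist = c * tof / 2
= 3e8 * 1.589e-06 / 2
= 238.35 m


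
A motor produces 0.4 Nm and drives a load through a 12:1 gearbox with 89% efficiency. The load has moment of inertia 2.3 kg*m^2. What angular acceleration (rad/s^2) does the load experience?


tau_out = tau_motor * N * eta
= 0.4 * 12 * 0.89 = 4.272 Nm
alpha = tau_out / I = 4.272 / 2.3
= 1.8574 rad/s^2


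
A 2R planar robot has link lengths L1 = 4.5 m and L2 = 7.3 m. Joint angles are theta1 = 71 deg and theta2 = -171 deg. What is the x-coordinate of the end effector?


Convert angles to radians: theta1 = 1.2392, theta2 = -2.9845
x = L1*cos(theta1) + L2*cos(theta1+theta2)
x = 1.4651 + -1.2676
x = 0.1974


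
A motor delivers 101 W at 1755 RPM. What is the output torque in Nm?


omega = 1755 * 2*pi/60 = 183.7832 rad/s
tau = P / omega = 101 / 183.7832
= 0.5496 Nm


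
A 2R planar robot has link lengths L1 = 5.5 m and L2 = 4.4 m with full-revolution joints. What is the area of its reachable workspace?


r_max = L1 + L2 = 9.9 m
r_min = |L1 - L2| = 1.1 m
Area = pi*(r_max^2 - r_min^2)
= pi*(98.01 - 1.21)
= pi * 96.8
= 304.1062 m^2


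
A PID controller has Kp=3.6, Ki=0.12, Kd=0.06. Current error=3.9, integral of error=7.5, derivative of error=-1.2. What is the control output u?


u = Kp*e + Ki*int(e) + Kd*de/dt
= 3.6*3.9 + 0.12*7.5 + 0.06*(-1.2)
= 14.04 + 0.9 + -0.072
= 14.868


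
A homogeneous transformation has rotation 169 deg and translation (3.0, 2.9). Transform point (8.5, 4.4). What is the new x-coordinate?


x' = cos(theta)*px - sin(theta)*py + tx
= -0.9816*8.5 - 0.1908*4.4 + 3.0
= -6.1834


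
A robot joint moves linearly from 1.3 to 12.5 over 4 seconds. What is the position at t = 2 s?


s = t/T = 2/4 = 0.5
p(t) = p0 + (pf-p0)*s
= 1.3 + (12.5 - 1.3) * 0.5
= 6.9


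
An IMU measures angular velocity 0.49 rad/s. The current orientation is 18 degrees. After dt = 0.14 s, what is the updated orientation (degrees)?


delta_theta = w * dt = 0.49 * 0.14 = 0.0686 rad
= 3.9305 deg
theta_new = 18 + 3.9305 = 21.9305 deg


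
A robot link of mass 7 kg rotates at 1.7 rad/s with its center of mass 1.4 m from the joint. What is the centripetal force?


F = m * omega^2 * r
= 7 * 1.7^2 * 1.4
= 7 * 2.89 * 1.4
= 28.322 N


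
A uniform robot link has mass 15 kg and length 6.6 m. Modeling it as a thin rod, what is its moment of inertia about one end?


I = (1/3) * m * L^2
= (1/3) * 15 * 6.6^2
= 0.333333 * 15 * 43.56
= 217.8 kg*m^2


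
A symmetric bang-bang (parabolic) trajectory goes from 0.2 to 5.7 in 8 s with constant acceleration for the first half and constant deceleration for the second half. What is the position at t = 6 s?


Symmetric rest-to-rest: each phase covers (pf-p0)/2 in time T/2. 0.5*a*(T/2)^2 = (pf-p0)/2 => a = 4*(pf-p0)/T^2
a = 4*(5.7-0.2)/8^2 = 0.3438
t = 6 is in the deceleration phase (t > T/2).
p = pf - 0.5*a*(T-t)^2 = 5.7 - 0.5*0.3438*2^2
= 5.0125


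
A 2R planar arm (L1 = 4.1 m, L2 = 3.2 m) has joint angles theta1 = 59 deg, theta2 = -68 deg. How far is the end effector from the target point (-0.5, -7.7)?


End effector via forward kinematics:
x = L1*cos(t1) + L2*cos(t1+t2) = 5.2723
y = L1*sin(t1) + L2*sin(t1+t2) = 3.0138
Distance to target:
d = sqrt((-0.5 - 5.2723)^2 + (-7.7 - 3.0138)^2)
= sqrt(33.319 + 114.7854)
= 12.1698 m


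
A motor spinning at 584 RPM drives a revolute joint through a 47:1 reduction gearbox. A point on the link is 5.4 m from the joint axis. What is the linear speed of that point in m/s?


omega_motor = 584 * 2*pi/60 = 61.1563 rad/s
omega_joint = omega_motor / 47 = 1.3012 rad/s
v = omega_joint * r = 1.3012 * 5.4
= 7.0265 m/s


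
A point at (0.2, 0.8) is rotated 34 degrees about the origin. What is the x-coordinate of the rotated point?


x' = x*cos(theta) - y*sin(theta)
cos(34 deg) = 0.829, sin(34 deg) = 0.5592
x' = 0.2 * 0.829 - 0.8 * 0.5592
= 0.1658 - 0.4474
= -0.2815


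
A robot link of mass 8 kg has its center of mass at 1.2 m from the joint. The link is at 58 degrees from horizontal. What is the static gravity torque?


tau = m*g*L*cos(angle)
= 8 * 9.81 * 1.2 * cos(58 deg)
= 8 * 9.81 * 1.2 * 0.5299
= 49.9057 Nm
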